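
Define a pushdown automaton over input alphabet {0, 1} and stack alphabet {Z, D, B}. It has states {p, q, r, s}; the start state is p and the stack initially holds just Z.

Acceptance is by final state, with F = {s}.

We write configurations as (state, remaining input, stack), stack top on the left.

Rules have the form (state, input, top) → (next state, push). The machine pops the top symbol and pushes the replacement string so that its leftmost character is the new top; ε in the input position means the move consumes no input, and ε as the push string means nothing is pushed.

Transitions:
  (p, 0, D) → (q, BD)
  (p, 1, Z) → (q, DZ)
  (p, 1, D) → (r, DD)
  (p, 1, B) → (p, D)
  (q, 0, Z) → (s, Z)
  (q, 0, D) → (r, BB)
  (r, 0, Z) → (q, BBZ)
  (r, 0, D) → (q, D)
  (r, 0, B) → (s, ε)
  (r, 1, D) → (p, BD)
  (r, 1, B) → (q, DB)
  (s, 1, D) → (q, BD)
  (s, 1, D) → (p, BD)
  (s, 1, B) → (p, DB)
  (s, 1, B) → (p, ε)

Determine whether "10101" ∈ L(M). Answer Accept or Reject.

No computation consumes all input and reaches a final state.

Reject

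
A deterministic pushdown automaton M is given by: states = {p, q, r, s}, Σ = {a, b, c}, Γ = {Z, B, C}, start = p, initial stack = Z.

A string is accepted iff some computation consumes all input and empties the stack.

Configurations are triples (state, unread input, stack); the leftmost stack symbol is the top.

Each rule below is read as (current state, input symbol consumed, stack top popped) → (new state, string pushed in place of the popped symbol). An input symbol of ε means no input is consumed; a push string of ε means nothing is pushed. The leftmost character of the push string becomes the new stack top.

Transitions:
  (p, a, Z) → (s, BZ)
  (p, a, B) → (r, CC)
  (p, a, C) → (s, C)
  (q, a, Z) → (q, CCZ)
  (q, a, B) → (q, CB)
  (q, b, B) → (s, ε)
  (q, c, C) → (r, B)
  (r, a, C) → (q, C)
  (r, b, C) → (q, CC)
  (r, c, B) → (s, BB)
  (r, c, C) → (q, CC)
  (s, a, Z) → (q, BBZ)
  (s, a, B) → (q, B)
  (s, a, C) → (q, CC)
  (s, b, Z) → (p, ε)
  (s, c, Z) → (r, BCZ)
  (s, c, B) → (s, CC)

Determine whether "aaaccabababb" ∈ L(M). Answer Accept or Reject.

Accept

(p, aaaccabababb, Z) ⊢ (s, aaccabababb, BZ) ⊢ (q, accabababb, BZ) ⊢ (q, ccabababb, CBZ) ⊢ (r, cabababb, BBZ) ⊢ (s, abababb, BBBZ) ⊢ (q, bababb, BBBZ) ⊢ (s, ababb, BBZ) ⊢ (q, babb, BBZ) ⊢ (s, abb, BZ) ⊢ (q, bb, BZ) ⊢ (s, b, Z) ⊢ (p, ε, ε)
All input consumed and the stack is empty.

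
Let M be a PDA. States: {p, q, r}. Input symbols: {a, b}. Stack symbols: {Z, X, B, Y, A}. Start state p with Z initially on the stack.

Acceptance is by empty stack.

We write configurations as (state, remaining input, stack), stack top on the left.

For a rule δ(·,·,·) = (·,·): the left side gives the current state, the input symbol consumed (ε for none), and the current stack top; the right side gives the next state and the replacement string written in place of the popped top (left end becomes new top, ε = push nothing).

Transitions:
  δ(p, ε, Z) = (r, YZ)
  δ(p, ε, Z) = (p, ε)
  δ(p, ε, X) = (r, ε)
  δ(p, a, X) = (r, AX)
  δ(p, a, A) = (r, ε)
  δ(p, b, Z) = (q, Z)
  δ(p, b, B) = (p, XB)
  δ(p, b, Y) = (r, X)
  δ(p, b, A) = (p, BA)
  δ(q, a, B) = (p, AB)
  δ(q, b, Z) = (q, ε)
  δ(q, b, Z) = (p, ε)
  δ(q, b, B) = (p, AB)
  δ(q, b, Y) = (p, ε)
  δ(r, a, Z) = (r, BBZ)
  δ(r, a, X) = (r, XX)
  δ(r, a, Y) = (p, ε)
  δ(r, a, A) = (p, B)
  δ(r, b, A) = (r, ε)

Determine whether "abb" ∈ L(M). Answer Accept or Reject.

Accept

One accepting computation: (p, abb, Z) ⊢ (r, abb, YZ) ⊢ (p, bb, Z) ⊢ (q, b, Z) ⊢ (q, ε, ε)
All input consumed and the stack is empty.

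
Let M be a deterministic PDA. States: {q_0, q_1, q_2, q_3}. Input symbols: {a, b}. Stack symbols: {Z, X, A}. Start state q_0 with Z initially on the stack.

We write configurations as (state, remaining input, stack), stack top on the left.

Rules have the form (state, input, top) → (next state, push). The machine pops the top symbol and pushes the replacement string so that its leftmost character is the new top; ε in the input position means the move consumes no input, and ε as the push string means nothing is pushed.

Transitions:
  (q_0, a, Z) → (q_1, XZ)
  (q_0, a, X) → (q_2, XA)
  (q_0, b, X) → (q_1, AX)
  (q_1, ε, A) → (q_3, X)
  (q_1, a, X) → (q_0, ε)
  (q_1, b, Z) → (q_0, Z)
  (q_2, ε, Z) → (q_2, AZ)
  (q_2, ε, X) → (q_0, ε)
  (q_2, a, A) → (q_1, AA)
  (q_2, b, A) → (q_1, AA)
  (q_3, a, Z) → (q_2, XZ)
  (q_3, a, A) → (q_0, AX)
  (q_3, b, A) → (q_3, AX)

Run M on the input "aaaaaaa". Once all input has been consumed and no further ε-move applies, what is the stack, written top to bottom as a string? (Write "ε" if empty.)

XZ

(q_0, aaaaaaa, Z) ⊢ (q_1, aaaaaa, XZ) ⊢ (q_0, aaaaa, Z) ⊢ (q_1, aaaa, XZ) ⊢ (q_0, aaa, Z) ⊢ (q_1, aa, XZ) ⊢ (q_0, a, Z) ⊢ (q_1, ε, XZ)
All input consumed in state q_1 with stack XZ.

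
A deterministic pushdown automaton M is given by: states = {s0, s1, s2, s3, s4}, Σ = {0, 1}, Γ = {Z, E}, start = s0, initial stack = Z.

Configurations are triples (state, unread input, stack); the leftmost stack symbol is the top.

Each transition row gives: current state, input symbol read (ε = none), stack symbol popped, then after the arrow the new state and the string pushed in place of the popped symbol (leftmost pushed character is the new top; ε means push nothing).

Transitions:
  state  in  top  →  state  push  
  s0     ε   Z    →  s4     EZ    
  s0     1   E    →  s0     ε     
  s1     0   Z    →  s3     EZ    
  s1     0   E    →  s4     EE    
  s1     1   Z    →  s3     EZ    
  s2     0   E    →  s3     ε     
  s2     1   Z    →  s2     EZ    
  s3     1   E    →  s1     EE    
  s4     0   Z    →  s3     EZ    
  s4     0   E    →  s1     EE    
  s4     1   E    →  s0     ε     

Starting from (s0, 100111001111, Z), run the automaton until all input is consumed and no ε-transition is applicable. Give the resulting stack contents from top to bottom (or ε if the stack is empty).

EZ

(s0, 100111001111, Z)
  ε-move, top Z: go to s4, push EZ → (s4, 100111001111, EZ)
  read 1, top E: go to s0, push ε → (s0, 00111001111, Z)
  ε-move, top Z: go to s4, push EZ → (s4, 00111001111, EZ)
  read 0, top E: go to s1, push EE → (s1, 0111001111, EEZ)
  read 0, top E: go to s4, push EE → (s4, 111001111, EEEZ)
  read 1, top E: go to s0, push ε → (s0, 11001111, EEZ)
  read 1, top E: go to s0, push ε → (s0, 1001111, EZ)
  read 1, top E: go to s0, push ε → (s0, 001111, Z)
  ε-move, top Z: go to s4, push EZ → (s4, 001111, EZ)
  read 0, top E: go to s1, push EE → (s1, 01111, EEZ)
  read 0, top E: go to s4, push EE → (s4, 1111, EEEZ)
  read 1, top E: go to s0, push ε → (s0, 111, EEZ)
  read 1, top E: go to s0, push ε → (s0, 11, EZ)
  read 1, top E: go to s0, push ε → (s0, 1, Z)
  ε-move, top Z: go to s4, push EZ → (s4, 1, EZ)
  read 1, top E: go to s0, push ε → (s0, ε, Z)
  ε-move, top Z: go to s4, push EZ → (s4, ε, EZ)
All input consumed in state s4 with stack EZ.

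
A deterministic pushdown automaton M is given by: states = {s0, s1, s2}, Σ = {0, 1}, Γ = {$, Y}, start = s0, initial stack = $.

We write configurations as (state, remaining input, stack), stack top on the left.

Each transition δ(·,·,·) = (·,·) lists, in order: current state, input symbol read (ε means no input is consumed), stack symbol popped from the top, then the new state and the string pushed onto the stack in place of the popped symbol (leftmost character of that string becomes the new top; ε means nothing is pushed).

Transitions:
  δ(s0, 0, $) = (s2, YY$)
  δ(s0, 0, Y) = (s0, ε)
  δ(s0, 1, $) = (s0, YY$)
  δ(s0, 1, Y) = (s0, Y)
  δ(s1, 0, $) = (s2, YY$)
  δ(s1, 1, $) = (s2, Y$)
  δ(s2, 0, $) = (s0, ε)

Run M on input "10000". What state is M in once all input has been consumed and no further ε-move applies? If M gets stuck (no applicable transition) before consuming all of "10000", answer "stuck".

stuck

(s0, 10000, $)
  read 1, top $: go to s0, push YY$ → (s0, 0000, YY$)
  read 0, top Y: go to s0, push ε → (s0, 000, Y$)
  read 0, top Y: go to s0, push ε → (s0, 00, $)
  read 0, top $: go to s2, push YY$ → (s2, 0, YY$)
No transition for (s2, 0, top Y); M blocks with input 0 remaining.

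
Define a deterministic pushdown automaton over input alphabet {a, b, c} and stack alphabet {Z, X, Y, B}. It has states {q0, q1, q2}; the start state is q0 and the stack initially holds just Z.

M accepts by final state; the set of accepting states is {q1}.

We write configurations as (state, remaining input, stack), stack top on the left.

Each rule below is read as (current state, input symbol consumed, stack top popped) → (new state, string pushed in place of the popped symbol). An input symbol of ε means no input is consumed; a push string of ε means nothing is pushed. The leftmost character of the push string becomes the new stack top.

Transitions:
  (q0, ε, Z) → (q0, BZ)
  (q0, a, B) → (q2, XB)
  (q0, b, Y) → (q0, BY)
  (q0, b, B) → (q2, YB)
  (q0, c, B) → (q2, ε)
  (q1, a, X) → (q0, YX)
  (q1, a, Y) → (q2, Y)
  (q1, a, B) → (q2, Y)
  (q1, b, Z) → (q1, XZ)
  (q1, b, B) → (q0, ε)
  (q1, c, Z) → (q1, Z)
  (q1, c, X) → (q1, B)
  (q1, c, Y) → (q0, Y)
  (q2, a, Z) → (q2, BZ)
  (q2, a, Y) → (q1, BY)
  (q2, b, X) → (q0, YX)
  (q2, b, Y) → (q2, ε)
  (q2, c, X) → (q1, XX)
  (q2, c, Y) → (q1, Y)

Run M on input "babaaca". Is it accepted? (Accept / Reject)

(q0, babaaca, Z) ⊢ (q0, babaaca, BZ) ⊢ (q2, abaaca, YBZ) ⊢ (q1, baaca, BYBZ) ⊢ (q0, aaca, YBZ)
No transition applies at (q0, aaca, YBZ); input not fully consumed.

Reject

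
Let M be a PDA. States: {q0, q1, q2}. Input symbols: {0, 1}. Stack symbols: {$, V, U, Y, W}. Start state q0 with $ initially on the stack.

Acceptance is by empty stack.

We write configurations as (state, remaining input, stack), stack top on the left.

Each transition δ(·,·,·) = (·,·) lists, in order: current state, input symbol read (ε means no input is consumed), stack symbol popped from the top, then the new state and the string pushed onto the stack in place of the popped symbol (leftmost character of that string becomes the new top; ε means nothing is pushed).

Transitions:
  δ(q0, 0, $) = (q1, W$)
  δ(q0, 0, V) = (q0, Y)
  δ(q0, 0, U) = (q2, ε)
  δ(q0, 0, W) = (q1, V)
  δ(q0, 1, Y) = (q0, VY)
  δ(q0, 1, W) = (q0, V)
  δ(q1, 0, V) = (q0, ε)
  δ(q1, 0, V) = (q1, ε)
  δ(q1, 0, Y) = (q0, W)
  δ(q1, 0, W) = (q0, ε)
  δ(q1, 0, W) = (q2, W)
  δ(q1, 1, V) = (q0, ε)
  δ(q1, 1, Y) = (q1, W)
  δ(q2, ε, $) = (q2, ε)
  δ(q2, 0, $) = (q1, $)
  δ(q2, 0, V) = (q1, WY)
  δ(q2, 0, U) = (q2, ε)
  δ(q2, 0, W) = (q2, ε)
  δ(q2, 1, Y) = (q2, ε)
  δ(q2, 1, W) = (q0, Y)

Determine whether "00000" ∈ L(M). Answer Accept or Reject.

One accepting computation: (q0, 00000, $) ⊢ (q1, 0000, W$) ⊢ (q0, 000, $) ⊢ (q1, 00, W$) ⊢ (q2, 0, W$) ⊢ (q2, ε, $) ⊢ (q2, ε, ε)
All input consumed and the stack is empty.

Accept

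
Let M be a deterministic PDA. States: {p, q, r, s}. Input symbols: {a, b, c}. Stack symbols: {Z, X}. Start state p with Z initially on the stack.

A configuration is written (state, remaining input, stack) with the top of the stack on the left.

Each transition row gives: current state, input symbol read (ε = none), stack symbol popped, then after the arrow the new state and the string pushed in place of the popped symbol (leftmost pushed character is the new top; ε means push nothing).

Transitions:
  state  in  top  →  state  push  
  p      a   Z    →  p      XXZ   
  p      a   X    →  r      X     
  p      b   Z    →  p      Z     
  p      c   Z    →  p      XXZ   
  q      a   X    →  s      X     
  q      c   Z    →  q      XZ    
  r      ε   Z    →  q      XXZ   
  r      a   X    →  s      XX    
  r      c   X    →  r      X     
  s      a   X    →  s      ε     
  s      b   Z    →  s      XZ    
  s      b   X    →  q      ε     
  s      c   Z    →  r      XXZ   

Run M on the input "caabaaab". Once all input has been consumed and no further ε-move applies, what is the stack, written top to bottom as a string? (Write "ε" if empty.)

(p, caabaaab, Z)
  read c, top Z: go to p, push XXZ → (p, aabaaab, XXZ)
  read a, top X: go to r, push X → (r, abaaab, XXZ)
  read a, top X: go to s, push XX → (s, baaab, XXXZ)
  read b, top X: go to q, push ε → (q, aaab, XXZ)
  read a, top X: go to s, push X → (s, aab, XXZ)
  read a, top X: go to s, push ε → (s, ab, XZ)
  read a, top X: go to s, push ε → (s, b, Z)
  read b, top Z: go to s, push XZ → (s, ε, XZ)
All input consumed in state s with stack XZ.

XZ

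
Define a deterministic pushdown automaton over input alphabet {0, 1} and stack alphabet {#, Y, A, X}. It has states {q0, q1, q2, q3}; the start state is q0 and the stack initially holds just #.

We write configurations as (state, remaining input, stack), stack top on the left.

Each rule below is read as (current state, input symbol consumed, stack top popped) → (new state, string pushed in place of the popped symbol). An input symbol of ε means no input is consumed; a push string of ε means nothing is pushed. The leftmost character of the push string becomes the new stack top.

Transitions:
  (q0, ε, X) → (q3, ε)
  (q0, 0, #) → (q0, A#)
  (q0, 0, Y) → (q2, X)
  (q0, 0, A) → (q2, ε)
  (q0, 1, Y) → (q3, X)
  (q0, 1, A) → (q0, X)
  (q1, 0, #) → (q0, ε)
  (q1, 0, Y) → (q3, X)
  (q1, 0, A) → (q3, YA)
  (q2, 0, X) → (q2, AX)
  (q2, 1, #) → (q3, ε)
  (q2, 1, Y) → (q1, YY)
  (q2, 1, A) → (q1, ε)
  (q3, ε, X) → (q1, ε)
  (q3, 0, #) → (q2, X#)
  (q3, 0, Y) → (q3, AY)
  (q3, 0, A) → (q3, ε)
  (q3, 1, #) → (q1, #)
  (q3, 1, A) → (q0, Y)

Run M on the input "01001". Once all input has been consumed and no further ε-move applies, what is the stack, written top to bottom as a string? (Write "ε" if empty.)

X#

(q0, 01001, #)
  read 0, top #: go to q0, push A# → (q0, 1001, A#)
  read 1, top A: go to q0, push X → (q0, 001, X#)
  ε-move, top X: go to q3, push ε → (q3, 001, #)
  read 0, top #: go to q2, push X# → (q2, 01, X#)
  read 0, top X: go to q2, push AX → (q2, 1, AX#)
  read 1, top A: go to q1, push ε → (q1, ε, X#)
All input consumed in state q1 with stack X#.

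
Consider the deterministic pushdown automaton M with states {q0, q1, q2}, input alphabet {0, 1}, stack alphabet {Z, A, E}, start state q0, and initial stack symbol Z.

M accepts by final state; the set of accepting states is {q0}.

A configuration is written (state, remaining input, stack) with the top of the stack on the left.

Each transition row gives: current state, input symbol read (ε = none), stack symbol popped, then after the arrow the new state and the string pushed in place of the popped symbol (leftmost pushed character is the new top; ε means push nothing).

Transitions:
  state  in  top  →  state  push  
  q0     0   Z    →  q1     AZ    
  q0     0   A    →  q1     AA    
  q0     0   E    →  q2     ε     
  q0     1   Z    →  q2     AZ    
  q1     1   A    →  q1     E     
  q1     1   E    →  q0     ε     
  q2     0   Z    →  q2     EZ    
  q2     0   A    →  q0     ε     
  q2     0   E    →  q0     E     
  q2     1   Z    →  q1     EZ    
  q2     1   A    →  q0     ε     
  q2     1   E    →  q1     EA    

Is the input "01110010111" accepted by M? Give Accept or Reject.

Reject

(q0, 01110010111, Z)
  read 0, top Z: go to q1, push AZ → (q1, 1110010111, AZ)
  read 1, top A: go to q1, push E → (q1, 110010111, EZ)
  read 1, top E: go to q0, push ε → (q0, 10010111, Z)
  read 1, top Z: go to q2, push AZ → (q2, 0010111, AZ)
  read 0, top A: go to q0, push ε → (q0, 010111, Z)
  read 0, top Z: go to q1, push AZ → (q1, 10111, AZ)
  read 1, top A: go to q1, push E → (q1, 0111, EZ)
No transition applies at (q1, 0111, EZ); input not fully consumed.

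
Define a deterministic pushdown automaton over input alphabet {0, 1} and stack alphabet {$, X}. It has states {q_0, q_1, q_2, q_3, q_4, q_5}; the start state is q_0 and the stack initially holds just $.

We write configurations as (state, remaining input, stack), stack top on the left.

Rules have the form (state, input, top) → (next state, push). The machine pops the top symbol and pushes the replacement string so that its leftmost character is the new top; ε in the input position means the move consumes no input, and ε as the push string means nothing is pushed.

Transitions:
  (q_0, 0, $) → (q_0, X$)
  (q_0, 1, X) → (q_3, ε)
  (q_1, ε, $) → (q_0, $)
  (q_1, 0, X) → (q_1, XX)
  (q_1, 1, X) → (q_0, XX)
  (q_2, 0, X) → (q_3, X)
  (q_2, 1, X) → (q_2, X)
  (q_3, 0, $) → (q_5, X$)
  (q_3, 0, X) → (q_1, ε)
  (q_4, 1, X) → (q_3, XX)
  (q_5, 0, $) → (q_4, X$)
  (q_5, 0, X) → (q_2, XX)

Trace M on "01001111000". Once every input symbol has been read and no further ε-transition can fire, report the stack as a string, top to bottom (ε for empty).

(q_0, 01001111000, $)
  read 0, top $: go to q_0, push X$ → (q_0, 1001111000, X$)
  read 1, top X: go to q_3, push ε → (q_3, 001111000, $)
  read 0, top $: go to q_5, push X$ → (q_5, 01111000, X$)
  read 0, top X: go to q_2, push XX → (q_2, 1111000, XX$)
  read 1, top X: go to q_2, push X → (q_2, 111000, XX$)
  read 1, top X: go to q_2, push X → (q_2, 11000, XX$)
  read 1, top X: go to q_2, push X → (q_2, 1000, XX$)
  read 1, top X: go to q_2, push X → (q_2, 000, XX$)
  read 0, top X: go to q_3, push X → (q_3, 00, XX$)
  read 0, top X: go to q_1, push ε → (q_1, 0, X$)
  read 0, top X: go to q_1, push XX → (q_1, ε, XX$)
All input consumed in state q_1 with stack XX$.

XX$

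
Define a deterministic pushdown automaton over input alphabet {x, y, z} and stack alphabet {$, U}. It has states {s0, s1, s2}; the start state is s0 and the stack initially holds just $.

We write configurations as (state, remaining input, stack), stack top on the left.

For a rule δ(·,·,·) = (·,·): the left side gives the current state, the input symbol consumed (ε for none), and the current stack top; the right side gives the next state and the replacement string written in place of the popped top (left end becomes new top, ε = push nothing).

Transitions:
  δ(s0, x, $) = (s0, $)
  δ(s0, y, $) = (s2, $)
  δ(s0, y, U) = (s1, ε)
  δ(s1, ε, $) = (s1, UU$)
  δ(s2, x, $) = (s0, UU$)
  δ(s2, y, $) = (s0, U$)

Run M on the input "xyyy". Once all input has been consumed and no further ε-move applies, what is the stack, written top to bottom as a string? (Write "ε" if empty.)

(s0, xyyy, $)
  read x, top $: go to s0, push $ → (s0, yyy, $)
  read y, top $: go to s2, push $ → (s2, yy, $)
  read y, top $: go to s0, push U$ → (s0, y, U$)
  read y, top U: go to s1, push ε → (s1, ε, $)
  ε-move, top $: go to s1, push UU$ → (s1, ε, UU$)
All input consumed in state s1 with stack UU$.

UU$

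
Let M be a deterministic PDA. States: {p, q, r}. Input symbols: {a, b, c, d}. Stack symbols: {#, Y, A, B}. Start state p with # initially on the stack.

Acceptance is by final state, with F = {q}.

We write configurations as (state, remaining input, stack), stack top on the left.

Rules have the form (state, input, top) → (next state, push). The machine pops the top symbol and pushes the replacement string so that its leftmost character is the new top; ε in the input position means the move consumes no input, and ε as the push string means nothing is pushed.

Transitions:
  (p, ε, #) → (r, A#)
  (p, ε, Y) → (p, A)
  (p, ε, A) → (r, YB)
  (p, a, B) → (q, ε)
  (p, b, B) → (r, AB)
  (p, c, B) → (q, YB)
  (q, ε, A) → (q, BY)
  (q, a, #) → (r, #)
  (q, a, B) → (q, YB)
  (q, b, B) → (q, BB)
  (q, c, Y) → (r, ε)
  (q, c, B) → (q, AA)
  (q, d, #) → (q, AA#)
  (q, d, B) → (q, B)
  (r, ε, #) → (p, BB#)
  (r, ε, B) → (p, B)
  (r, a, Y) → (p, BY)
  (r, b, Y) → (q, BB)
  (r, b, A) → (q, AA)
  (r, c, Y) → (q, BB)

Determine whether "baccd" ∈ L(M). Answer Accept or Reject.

(p, baccd, #)
  ε-move, top #: go to r, push A# → (r, baccd, A#)
  read b, top A: go to q, push AA → (q, accd, AA#)
  ε-move, top A: go to q, push BY → (q, accd, BYA#)
  read a, top B: go to q, push YB → (q, ccd, YBYA#)
  read c, top Y: go to r, push ε → (r, cd, BYA#)
  ε-move, top B: go to p, push B → (p, cd, BYA#)
  read c, top B: go to q, push YB → (q, d, YBYA#)
No transition applies at (q, d, YBYA#); input not fully consumed.

Reject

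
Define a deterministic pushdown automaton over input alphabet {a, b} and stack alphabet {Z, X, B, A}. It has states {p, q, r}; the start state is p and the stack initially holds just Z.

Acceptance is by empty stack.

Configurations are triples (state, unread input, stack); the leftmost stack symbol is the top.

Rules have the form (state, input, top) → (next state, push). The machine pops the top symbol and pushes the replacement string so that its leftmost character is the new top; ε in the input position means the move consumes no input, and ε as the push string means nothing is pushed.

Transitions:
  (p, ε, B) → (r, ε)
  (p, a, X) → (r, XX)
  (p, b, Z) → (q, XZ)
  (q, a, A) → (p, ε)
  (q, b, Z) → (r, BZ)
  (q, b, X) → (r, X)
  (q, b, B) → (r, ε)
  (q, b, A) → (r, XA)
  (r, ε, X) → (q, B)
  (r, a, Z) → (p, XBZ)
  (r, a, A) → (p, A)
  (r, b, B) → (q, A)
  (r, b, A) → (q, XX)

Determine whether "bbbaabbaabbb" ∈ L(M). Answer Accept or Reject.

(p, bbbaabbaabbb, Z)
  read b, top Z: go to q, push XZ → (q, bbaabbaabbb, XZ)
  read b, top X: go to r, push X → (r, baabbaabbb, XZ)
  ε-move, top X: go to q, push B → (q, baabbaabbb, BZ)
  read b, top B: go to r, push ε → (r, aabbaabbb, Z)
  read a, top Z: go to p, push XBZ → (p, abbaabbb, XBZ)
  read a, top X: go to r, push XX → (r, bbaabbb, XXBZ)
  ε-move, top X: go to q, push B → (q, bbaabbb, BXBZ)
  read b, top B: go to r, push ε → (r, baabbb, XBZ)
  ε-move, top X: go to q, push B → (q, baabbb, BBZ)
  read b, top B: go to r, push ε → (r, aabbb, BZ)
No transition applies at (r, aabbb, BZ); input not fully consumed.

Reject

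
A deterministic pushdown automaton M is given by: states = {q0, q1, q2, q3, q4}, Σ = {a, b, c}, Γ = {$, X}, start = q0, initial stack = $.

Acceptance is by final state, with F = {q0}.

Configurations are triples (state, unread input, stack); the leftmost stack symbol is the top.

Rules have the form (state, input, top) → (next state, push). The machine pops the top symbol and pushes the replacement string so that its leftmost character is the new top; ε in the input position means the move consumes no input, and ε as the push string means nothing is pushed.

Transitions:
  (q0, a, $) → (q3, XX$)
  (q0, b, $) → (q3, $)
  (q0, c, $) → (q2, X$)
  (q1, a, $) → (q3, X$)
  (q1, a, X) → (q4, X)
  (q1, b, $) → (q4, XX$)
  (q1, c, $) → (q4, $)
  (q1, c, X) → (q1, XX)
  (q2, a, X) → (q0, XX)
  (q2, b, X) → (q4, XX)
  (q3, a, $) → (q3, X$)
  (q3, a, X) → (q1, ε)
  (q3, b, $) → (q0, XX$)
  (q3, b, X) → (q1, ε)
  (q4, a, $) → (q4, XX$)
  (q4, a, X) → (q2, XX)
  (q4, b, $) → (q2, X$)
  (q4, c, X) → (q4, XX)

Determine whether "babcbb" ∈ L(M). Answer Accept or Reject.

Reject

(q0, babcbb, $) ⊢ (q3, abcbb, $) ⊢ (q3, bcbb, X$) ⊢ (q1, cbb, $) ⊢ (q4, bb, $) ⊢ (q2, b, X$) ⊢ (q4, ε, XX$)
All input consumed; state q4 ∉ F and no further ε-move applies.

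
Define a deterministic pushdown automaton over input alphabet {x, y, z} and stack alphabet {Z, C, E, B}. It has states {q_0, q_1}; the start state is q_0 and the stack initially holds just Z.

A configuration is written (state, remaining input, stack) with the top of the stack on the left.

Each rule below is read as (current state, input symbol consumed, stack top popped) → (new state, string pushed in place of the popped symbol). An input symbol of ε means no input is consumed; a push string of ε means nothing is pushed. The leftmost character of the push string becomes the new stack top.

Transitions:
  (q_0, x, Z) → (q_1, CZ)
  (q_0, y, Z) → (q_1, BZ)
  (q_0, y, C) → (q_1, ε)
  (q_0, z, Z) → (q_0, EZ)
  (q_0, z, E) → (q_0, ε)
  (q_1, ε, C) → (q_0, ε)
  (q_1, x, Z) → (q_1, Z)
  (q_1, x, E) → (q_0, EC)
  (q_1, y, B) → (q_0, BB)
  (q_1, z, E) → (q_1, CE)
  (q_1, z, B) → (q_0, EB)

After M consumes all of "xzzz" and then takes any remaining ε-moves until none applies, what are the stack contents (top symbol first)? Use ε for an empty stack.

(q_0, xzzz, Z) ⊢ (q_1, zzz, CZ) ⊢ (q_0, zzz, Z) ⊢ (q_0, zz, EZ) ⊢ (q_0, z, Z) ⊢ (q_0, ε, EZ)
All input consumed in state q_0 with stack EZ.

EZ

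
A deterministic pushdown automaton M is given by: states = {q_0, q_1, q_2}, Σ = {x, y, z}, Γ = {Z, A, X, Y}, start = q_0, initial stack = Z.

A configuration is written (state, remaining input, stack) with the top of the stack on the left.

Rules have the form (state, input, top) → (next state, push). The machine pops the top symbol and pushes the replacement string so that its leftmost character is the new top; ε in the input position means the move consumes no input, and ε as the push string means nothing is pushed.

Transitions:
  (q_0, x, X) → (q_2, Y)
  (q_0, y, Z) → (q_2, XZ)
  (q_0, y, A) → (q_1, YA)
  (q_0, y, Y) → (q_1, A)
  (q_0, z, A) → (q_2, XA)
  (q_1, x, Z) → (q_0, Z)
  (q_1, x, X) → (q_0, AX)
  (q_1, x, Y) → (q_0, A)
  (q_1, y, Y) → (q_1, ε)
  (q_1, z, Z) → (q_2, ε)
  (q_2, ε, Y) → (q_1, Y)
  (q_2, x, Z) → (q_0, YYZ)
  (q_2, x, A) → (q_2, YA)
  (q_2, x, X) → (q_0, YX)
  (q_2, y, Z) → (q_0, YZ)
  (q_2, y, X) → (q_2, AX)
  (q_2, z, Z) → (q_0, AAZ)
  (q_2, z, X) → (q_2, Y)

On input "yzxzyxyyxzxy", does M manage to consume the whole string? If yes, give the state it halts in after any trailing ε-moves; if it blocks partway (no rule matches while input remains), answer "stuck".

stuck

(q_0, yzxzyxyyxzxy, Z)
  read y, top Z: go to q_2, push XZ → (q_2, zxzyxyyxzxy, XZ)
  read z, top X: go to q_2, push Y → (q_2, xzyxyyxzxy, YZ)
  ε-move, top Y: go to q_1, push Y → (q_1, xzyxyyxzxy, YZ)
  read x, top Y: go to q_0, push A → (q_0, zyxyyxzxy, AZ)
  read z, top A: go to q_2, push XA → (q_2, yxyyxzxy, XAZ)
  read y, top X: go to q_2, push AX → (q_2, xyyxzxy, AXAZ)
  read x, top A: go to q_2, push YA → (q_2, yyxzxy, YAXAZ)
  ε-move, top Y: go to q_1, push Y → (q_1, yyxzxy, YAXAZ)
  read y, top Y: go to q_1, push ε → (q_1, yxzxy, AXAZ)
No transition for (q_1, y, top A); M blocks with input yxzxy remaining.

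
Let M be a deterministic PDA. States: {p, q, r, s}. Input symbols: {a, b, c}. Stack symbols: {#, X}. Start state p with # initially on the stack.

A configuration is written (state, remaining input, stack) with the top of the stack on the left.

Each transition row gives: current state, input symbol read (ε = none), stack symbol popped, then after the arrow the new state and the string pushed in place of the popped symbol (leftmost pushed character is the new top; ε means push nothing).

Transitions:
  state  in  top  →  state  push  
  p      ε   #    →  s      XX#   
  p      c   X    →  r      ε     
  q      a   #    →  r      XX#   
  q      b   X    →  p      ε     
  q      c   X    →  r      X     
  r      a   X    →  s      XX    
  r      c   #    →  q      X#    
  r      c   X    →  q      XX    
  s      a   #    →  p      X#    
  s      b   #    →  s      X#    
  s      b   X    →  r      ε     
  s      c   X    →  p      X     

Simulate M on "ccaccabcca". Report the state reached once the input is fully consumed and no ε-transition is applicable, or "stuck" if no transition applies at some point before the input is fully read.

(p, ccaccabcca, #)
  ε-move, top #: go to s, push XX# → (s, ccaccabcca, XX#)
  read c, top X: go to p, push X → (p, caccabcca, XX#)
  read c, top X: go to r, push ε → (r, accabcca, X#)
  read a, top X: go to s, push XX → (s, ccabcca, XX#)
  read c, top X: go to p, push X → (p, cabcca, XX#)
  read c, top X: go to r, push ε → (r, abcca, X#)
  read a, top X: go to s, push XX → (s, bcca, XX#)
  read b, top X: go to r, push ε → (r, cca, X#)
  read c, top X: go to q, push XX → (q, ca, XX#)
  read c, top X: go to r, push X → (r, a, XX#)
  read a, top X: go to s, push XX → (s, ε, XXX#)
All input consumed; M is in state s.

s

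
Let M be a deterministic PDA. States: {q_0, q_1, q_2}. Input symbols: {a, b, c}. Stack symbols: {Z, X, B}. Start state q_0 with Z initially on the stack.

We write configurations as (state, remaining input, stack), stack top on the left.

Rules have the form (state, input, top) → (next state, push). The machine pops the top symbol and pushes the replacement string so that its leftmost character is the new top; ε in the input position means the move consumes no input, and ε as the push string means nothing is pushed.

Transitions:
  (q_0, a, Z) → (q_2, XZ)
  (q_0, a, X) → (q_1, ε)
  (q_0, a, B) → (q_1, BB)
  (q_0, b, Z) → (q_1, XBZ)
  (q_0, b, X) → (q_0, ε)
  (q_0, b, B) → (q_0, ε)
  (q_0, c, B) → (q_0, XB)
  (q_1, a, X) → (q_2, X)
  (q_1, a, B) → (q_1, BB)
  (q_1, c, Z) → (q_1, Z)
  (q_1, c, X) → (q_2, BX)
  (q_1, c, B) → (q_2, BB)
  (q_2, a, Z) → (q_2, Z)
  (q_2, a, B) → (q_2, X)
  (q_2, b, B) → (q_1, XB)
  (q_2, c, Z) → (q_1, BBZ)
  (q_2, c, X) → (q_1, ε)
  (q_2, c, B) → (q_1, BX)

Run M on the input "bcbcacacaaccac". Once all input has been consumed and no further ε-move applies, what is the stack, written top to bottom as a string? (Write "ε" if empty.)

BBBXBBBXBZ

(q_0, bcbcacacaaccac, Z) ⊢ (q_1, cbcacacaaccac, XBZ) ⊢ (q_2, bcacacaaccac, BXBZ) ⊢ (q_1, cacacaaccac, XBXBZ) ⊢ (q_2, acacaaccac, BXBXBZ) ⊢ (q_2, cacaaccac, XXBXBZ) ⊢ (q_1, acaaccac, XBXBZ) ⊢ (q_2, caaccac, XBXBZ) ⊢ (q_1, aaccac, BXBZ) ⊢ (q_1, accac, BBXBZ) ⊢ (q_1, ccac, BBBXBZ) ⊢ (q_2, cac, BBBBXBZ) ⊢ (q_1, ac, BXBBBXBZ) ⊢ (q_1, c, BBXBBBXBZ) ⊢ (q_2, ε, BBBXBBBXBZ)
All input consumed in state q_2 with stack BBBXBBBXBZ.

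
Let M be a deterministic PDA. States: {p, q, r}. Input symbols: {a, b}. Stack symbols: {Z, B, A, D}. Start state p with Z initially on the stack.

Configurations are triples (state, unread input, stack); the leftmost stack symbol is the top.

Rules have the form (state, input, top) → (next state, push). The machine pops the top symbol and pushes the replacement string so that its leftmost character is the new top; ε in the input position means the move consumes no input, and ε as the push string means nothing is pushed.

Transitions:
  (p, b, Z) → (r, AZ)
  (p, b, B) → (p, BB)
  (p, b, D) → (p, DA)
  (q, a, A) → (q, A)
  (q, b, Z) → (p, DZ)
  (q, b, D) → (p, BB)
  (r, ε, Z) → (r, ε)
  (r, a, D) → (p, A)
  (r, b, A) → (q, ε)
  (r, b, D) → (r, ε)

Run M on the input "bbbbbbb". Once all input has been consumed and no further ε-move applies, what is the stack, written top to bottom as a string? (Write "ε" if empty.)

(p, bbbbbbb, Z) ⊢ (r, bbbbbb, AZ) ⊢ (q, bbbbb, Z) ⊢ (p, bbbb, DZ) ⊢ (p, bbb, DAZ) ⊢ (p, bb, DAAZ) ⊢ (p, b, DAAAZ) ⊢ (p, ε, DAAAAZ)
All input consumed in state p with stack DAAAAZ.

DAAAAZ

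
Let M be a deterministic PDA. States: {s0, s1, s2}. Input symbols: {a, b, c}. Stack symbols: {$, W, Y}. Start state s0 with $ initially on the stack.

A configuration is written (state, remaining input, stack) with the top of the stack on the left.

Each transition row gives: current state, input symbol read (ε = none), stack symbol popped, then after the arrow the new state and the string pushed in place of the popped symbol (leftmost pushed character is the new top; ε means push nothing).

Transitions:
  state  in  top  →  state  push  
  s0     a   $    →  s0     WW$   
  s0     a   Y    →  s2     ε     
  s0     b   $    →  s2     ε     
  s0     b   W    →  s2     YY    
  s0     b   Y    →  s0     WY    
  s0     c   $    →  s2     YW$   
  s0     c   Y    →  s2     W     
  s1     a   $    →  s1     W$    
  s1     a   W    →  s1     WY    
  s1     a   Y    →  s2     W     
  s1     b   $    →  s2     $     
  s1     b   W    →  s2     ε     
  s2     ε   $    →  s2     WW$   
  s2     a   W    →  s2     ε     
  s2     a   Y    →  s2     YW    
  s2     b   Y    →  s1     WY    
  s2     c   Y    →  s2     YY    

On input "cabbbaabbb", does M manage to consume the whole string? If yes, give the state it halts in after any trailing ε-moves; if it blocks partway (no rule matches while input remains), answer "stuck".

s2

(s0, cabbbaabbb, $)
  read c, top $: go to s2, push YW$ → (s2, abbbaabbb, YW$)
  read a, top Y: go to s2, push YW → (s2, bbbaabbb, YWW$)
  read b, top Y: go to s1, push WY → (s1, bbaabbb, WYWW$)
  read b, top W: go to s2, push ε → (s2, baabbb, YWW$)
  read b, top Y: go to s1, push WY → (s1, aabbb, WYWW$)
  read a, top W: go to s1, push WY → (s1, abbb, WYYWW$)
  read a, top W: go to s1, push WY → (s1, bbb, WYYYWW$)
  read b, top W: go to s2, push ε → (s2, bb, YYYWW$)
  read b, top Y: go to s1, push WY → (s1, b, WYYYWW$)
  read b, top W: go to s2, push ε → (s2, ε, YYYWW$)
All input consumed; M is in state s2.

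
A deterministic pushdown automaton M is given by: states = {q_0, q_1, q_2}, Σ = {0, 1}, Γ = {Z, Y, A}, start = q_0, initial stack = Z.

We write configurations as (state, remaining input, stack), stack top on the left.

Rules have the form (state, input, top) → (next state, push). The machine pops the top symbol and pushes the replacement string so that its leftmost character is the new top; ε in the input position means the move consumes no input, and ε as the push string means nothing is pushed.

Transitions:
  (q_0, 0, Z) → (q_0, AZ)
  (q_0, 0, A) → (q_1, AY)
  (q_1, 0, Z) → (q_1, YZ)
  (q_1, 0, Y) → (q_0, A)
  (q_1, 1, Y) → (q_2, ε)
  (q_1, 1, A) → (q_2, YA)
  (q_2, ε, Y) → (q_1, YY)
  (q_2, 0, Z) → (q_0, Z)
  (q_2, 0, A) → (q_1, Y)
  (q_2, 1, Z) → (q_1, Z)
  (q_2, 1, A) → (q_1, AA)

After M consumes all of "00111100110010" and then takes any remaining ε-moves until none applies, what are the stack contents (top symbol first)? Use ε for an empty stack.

(q_0, 00111100110010, Z) ⊢ (q_0, 0111100110010, AZ) ⊢ (q_1, 111100110010, AYZ) ⊢ (q_2, 11100110010, YAYZ) ⊢ (q_1, 11100110010, YYAYZ) ⊢ (q_2, 1100110010, YAYZ) ⊢ (q_1, 1100110010, YYAYZ) ⊢ (q_2, 100110010, YAYZ) ⊢ (q_1, 100110010, YYAYZ) ⊢ (q_2, 00110010, YAYZ) ⊢ (q_1, 00110010, YYAYZ) ⊢ (q_0, 0110010, AYAYZ) ⊢ (q_1, 110010, AYYAYZ) ⊢ (q_2, 10010, YAYYAYZ) ⊢ (q_1, 10010, YYAYYAYZ) ⊢ (q_2, 0010, YAYYAYZ) ⊢ (q_1, 0010, YYAYYAYZ) ⊢ (q_0, 010, AYAYYAYZ) ⊢ (q_1, 10, AYYAYYAYZ) ⊢ (q_2, 0, YAYYAYYAYZ) ⊢ (q_1, 0, YYAYYAYYAYZ) ⊢ (q_0, ε, AYAYYAYYAYZ)
All input consumed in state q_0 with stack AYAYYAYYAYZ.

AYAYYAYYAYZ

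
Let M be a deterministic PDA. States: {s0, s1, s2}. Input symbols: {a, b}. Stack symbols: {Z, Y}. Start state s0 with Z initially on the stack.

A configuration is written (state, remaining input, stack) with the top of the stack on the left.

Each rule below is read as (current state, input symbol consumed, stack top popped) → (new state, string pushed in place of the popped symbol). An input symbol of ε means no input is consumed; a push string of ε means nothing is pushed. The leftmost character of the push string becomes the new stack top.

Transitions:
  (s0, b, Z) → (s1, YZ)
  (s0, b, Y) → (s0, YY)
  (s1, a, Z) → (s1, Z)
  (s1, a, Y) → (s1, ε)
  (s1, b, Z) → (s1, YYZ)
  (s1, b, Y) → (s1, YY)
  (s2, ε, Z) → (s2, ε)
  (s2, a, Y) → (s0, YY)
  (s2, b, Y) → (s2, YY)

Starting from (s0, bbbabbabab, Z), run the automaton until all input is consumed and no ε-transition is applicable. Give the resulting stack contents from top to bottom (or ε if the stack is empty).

(s0, bbbabbabab, Z) ⊢ (s1, bbabbabab, YZ) ⊢ (s1, babbabab, YYZ) ⊢ (s1, abbabab, YYYZ) ⊢ (s1, bbabab, YYZ) ⊢ (s1, babab, YYYZ) ⊢ (s1, abab, YYYYZ) ⊢ (s1, bab, YYYZ) ⊢ (s1, ab, YYYYZ) ⊢ (s1, b, YYYZ) ⊢ (s1, ε, YYYYZ)
All input consumed in state s1 with stack YYYYZ.

YYYYZ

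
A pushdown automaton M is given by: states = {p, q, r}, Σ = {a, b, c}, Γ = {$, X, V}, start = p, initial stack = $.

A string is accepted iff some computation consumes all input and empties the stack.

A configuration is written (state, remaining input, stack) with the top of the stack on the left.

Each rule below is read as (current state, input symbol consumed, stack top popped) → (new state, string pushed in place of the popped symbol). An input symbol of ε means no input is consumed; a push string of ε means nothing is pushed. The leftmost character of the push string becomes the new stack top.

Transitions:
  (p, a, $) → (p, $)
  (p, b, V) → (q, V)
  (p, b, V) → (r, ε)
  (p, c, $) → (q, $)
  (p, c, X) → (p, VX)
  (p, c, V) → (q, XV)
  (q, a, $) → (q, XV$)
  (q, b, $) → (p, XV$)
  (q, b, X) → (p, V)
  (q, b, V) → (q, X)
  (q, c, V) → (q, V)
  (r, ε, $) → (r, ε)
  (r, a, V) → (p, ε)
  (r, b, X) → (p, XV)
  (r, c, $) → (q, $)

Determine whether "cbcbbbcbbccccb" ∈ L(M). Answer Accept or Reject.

Reject

No computation consumes all input and empties the stack.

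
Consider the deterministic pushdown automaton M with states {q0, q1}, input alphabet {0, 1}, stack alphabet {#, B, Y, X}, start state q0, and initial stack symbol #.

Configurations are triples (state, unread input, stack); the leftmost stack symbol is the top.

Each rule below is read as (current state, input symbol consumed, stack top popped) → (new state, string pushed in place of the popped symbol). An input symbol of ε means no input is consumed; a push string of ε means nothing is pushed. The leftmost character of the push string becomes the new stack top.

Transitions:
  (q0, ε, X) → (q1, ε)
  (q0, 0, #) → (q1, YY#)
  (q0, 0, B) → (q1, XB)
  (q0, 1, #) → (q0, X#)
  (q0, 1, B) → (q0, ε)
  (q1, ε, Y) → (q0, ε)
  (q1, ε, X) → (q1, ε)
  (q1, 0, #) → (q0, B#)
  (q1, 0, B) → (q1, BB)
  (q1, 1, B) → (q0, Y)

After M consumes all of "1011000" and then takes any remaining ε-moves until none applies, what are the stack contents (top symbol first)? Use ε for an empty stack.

BB#

(q0, 1011000, #)
  read 1, top #: go to q0, push X# → (q0, 011000, X#)
  ε-move, top X: go to q1, push ε → (q1, 011000, #)
  read 0, top #: go to q0, push B# → (q0, 11000, B#)
  read 1, top B: go to q0, push ε → (q0, 1000, #)
  read 1, top #: go to q0, push X# → (q0, 000, X#)
  ε-move, top X: go to q1, push ε → (q1, 000, #)
  read 0, top #: go to q0, push B# → (q0, 00, B#)
  read 0, top B: go to q1, push XB → (q1, 0, XB#)
  ε-move, top X: go to q1, push ε → (q1, 0, B#)
  read 0, top B: go to q1, push BB → (q1, ε, BB#)
All input consumed in state q1 with stack BB#.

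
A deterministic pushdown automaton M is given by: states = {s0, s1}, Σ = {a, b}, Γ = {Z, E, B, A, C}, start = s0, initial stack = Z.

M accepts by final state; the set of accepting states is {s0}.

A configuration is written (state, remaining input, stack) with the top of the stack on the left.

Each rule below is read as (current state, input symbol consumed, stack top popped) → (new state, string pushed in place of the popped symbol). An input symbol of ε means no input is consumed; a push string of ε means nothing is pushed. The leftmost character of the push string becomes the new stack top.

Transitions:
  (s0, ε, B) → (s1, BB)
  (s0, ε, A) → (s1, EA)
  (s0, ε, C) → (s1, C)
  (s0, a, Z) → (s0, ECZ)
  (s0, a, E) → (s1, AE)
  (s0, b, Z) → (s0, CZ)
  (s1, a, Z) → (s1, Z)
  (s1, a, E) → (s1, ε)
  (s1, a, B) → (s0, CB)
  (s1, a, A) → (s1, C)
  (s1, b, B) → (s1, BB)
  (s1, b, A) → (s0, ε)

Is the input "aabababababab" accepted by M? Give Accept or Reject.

(s0, aabababababab, Z) ⊢ (s0, abababababab, ECZ) ⊢ (s1, bababababab, AECZ) ⊢ (s0, ababababab, ECZ) ⊢ (s1, babababab, AECZ) ⊢ (s0, abababab, ECZ) ⊢ (s1, bababab, AECZ) ⊢ (s0, ababab, ECZ) ⊢ (s1, babab, AECZ) ⊢ (s0, abab, ECZ) ⊢ (s1, bab, AECZ) ⊢ (s0, ab, ECZ) ⊢ (s1, b, AECZ) ⊢ (s0, ε, ECZ)
All input consumed; state s0 ∈ F.

Accept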